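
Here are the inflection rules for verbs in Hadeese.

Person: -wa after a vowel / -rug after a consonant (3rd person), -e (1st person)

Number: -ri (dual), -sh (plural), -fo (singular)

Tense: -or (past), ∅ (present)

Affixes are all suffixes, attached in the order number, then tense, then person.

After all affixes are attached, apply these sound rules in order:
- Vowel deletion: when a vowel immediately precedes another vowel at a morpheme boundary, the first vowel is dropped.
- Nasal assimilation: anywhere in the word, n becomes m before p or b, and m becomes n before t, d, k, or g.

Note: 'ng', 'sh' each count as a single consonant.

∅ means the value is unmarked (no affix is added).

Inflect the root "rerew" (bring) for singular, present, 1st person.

Attach number singular -fo → rerewfo.
tense = present: zero marking, form stays rerewfo.
Attach person 1st person -e → rerewfoe.
Apply vowel deletion: rerewfoe → rerewfe.
Nasal assimilation: no change.

rerewfe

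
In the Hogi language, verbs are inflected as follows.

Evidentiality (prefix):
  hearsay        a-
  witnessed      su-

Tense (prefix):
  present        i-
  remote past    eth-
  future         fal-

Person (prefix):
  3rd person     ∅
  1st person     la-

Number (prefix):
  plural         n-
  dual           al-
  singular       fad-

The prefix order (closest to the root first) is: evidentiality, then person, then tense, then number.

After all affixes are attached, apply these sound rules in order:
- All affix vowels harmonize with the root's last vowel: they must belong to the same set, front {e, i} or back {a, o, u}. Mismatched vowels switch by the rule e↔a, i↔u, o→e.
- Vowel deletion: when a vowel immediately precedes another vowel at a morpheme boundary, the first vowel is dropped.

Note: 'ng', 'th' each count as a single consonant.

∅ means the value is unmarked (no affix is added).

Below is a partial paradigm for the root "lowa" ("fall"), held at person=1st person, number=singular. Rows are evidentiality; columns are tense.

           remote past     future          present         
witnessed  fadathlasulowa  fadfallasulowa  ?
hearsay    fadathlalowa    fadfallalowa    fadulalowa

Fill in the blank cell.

Attach evidentiality witnessed su- → sulowa.
Attach person 1st person la- → lasulowa.
Attach tense present i- → ilasulowa.
Attach number singular fad- → fadilasulowa.
Apply vowel harmony: fadilasulowa → fadulasulowa.
Vowel deletion: no change.

fadulasulowa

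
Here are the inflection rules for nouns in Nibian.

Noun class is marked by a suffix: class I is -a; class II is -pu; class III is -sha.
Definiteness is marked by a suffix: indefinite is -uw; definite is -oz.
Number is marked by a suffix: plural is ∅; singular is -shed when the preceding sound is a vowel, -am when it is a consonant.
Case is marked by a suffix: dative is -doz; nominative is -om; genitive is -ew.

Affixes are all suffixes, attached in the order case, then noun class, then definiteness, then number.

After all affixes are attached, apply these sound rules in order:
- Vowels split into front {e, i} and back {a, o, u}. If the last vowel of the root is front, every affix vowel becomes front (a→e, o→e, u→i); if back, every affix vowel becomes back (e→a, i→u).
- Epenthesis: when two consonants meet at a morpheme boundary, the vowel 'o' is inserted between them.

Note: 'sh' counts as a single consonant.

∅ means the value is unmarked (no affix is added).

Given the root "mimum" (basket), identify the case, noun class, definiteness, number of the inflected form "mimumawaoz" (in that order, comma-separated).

genitive, class I, definite, plural

Segment: mimum-ew-a-oz.
case: -ew → genitive.
noun class: -a → class I.
definiteness: -oz → definite.
number: ∅ → plural.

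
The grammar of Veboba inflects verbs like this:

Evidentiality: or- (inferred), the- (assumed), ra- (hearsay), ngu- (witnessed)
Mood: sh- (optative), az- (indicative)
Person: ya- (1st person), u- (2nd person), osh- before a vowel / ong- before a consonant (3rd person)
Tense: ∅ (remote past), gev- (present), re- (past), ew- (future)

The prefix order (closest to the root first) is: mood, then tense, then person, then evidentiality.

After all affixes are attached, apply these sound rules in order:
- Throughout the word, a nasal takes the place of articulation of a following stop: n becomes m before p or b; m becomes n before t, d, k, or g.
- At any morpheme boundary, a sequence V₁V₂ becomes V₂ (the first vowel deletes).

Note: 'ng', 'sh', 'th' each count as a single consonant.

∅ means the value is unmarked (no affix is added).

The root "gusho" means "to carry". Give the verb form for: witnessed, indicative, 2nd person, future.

ngewazgusho

Attach mood indicative az- → azgusho.
Attach tense future ew- → ewazgusho.
Attach person 2nd person u- → uewazgusho.
Attach evidentiality witnessed ngu- → nguuewazgusho.
Nasal assimilation: no change.
Apply vowel deletion: nguuewazgusho → ngewazgusho.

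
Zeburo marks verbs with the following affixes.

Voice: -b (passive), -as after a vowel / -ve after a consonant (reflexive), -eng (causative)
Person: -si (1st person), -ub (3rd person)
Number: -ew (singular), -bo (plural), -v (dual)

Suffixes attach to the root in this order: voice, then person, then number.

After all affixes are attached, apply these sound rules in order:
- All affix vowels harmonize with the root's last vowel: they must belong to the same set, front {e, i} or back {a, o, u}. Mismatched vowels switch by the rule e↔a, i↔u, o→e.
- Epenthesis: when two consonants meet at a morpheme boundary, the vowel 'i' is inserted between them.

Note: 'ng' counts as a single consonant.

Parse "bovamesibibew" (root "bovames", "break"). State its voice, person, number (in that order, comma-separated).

passive, 3rd person, singular

Segment: bovames-b-ub-ew.
voice: -b → passive.
person: -ub → 3rd person.
number: -ew → singular.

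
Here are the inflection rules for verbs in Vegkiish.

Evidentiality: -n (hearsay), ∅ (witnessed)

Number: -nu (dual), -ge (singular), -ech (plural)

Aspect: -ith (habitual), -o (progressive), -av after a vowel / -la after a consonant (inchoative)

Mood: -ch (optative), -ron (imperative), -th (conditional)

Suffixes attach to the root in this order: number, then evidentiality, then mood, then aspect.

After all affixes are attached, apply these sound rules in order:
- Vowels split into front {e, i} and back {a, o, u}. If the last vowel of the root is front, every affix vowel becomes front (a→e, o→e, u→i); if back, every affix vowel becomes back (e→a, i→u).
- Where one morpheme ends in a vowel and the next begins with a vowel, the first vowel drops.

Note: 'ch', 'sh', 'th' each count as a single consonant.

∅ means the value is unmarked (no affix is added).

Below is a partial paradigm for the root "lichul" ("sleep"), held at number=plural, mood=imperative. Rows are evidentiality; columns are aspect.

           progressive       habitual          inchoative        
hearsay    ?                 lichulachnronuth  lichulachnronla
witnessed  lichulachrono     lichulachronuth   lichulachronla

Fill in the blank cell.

Attach number plural -ech → lichulech.
Attach evidentiality hearsay -n → lichulechn.
Attach mood imperative -ron → lichulechnron.
Attach aspect progressive -o → lichulechnrono.
Apply vowel harmony: lichulechnrono → lichulachnrono.
Vowel deletion: no change.

lichulachnrono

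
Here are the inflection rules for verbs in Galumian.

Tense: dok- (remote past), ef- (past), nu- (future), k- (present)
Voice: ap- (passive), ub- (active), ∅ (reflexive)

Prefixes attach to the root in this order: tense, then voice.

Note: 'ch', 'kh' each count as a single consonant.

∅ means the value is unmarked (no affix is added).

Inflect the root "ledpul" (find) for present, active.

ubkledpul

Attach tense present k- → kledpul.
Attach voice active ub- → ubkledpul.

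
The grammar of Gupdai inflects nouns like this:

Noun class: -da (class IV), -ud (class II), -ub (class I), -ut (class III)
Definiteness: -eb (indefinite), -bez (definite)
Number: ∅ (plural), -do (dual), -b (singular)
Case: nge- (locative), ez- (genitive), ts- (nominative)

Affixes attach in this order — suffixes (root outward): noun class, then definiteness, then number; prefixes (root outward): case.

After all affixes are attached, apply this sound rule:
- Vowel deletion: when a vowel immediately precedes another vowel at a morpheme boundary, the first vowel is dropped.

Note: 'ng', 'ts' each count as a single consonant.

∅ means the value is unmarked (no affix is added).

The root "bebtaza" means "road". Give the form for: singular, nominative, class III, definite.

Attach noun class class III -ut → bebtazaut.
Attach definiteness definite -bez → bebtazautbez.
Attach number singular -b → bebtazautbezb.
Attach case nominative ts- → tsbebtazautbezb.
Apply vowel deletion: tsbebtazautbezb → tsbebtazutbezb.

tsbebtazutbezb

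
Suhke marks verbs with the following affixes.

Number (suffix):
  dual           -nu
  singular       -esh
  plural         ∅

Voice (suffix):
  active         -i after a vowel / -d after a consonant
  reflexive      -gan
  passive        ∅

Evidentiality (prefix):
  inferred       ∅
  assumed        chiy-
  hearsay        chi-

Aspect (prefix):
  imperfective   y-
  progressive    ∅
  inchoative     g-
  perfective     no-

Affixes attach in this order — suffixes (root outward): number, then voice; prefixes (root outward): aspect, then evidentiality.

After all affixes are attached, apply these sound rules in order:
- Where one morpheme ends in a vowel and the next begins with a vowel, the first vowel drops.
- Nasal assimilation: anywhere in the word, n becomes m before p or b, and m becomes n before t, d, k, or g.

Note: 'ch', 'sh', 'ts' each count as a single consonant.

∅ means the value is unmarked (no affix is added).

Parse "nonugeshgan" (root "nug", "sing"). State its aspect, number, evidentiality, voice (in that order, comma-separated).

Segment: no-nug-esh-gan.
aspect: no- → perfective.
number: -esh → singular.
evidentiality: ∅ → inferred.
voice: -gan → reflexive.

perfective, singular, inferred, reflexive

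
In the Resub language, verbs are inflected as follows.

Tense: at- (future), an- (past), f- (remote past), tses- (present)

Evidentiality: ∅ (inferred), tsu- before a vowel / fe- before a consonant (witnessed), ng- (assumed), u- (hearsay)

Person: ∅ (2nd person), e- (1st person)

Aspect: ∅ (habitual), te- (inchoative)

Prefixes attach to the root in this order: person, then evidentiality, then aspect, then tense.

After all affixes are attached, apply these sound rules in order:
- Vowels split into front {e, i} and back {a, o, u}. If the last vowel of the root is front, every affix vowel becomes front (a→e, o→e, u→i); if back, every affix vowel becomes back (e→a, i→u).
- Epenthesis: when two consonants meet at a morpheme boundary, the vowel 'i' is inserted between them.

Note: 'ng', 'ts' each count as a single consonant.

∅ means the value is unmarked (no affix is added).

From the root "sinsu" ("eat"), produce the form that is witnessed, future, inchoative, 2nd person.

atitafasinsu

person = 2nd person: zero marking, form stays sinsu.
Attach evidentiality witnessed fe- (before consonant 's') → fesinsu.
Attach aspect inchoative te- → tefesinsu.
Attach tense future at- → attefesinsu.
Apply vowel harmony: attefesinsu → attafasinsu.
Apply epenthesis: attafasinsu → atitafasinsu.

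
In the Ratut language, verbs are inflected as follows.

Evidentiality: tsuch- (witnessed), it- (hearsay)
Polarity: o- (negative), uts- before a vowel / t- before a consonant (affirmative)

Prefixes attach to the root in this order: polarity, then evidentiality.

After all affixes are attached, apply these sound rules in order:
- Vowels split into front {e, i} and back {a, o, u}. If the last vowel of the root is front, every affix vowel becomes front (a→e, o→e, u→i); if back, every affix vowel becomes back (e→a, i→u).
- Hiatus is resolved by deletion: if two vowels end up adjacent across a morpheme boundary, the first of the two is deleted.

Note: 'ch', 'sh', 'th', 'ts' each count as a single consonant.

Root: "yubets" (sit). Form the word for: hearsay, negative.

Attach polarity negative o- → oyubets.
Attach evidentiality hearsay it- → itoyubets.
Apply vowel harmony: itoyubets → iteyubets.
Vowel deletion: no change.

iteyubets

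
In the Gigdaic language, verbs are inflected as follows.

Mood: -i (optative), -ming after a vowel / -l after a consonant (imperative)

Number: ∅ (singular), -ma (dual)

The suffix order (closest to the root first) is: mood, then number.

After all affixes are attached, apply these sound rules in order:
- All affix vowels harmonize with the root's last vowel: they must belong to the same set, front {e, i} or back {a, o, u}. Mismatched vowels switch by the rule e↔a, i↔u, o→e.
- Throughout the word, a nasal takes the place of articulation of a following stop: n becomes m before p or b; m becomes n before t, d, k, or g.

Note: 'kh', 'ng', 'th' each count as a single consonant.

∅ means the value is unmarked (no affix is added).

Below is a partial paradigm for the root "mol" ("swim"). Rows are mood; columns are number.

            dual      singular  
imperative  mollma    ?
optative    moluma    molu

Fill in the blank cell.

Attach mood imperative -l (after consonant 'l') → moll.
number = singular: zero marking, form stays moll.
Vowel harmony: no change.
Nasal assimilation: no change.

moll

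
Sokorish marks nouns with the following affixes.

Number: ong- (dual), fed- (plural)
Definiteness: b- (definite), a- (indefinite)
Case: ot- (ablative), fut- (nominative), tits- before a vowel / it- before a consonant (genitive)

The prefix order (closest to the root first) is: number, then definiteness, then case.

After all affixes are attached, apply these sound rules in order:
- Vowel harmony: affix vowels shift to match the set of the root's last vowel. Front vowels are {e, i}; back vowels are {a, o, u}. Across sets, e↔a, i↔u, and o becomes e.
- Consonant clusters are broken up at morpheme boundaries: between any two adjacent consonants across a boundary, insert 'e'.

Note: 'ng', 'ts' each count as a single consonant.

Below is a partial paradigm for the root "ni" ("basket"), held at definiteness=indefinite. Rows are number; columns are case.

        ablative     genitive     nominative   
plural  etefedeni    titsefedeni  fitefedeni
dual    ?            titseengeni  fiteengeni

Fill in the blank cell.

Attach number dual ong- → ongni.
Attach definiteness indefinite a- → aongni.
Attach case ablative ot- → otaongni.
Apply vowel harmony: otaongni → eteengni.
Apply epenthesis: eteengni → eteengeni.

eteengeni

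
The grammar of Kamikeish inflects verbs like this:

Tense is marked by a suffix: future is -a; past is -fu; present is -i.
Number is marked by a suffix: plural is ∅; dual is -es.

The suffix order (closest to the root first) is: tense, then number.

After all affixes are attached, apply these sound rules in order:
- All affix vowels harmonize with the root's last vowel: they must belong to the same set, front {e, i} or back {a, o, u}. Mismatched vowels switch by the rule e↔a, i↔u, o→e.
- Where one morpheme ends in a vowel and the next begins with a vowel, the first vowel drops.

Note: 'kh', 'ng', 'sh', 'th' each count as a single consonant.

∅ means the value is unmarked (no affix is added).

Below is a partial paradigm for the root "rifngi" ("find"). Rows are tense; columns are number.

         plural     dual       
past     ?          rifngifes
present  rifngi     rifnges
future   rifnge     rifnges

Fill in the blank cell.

Attach tense past -fu → rifngifu.
number = plural: zero marking, form stays rifngifu.
Apply vowel harmony: rifngifu → rifngifi.
Vowel deletion: no change.

rifngifi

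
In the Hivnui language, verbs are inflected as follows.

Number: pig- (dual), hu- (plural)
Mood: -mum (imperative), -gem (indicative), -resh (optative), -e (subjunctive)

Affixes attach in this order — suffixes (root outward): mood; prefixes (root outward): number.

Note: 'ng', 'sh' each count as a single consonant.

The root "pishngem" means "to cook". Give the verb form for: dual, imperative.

Attach number dual pig- → pigpishngem.
Attach mood imperative -mum → pigpishngemmum.

pigpishngemmum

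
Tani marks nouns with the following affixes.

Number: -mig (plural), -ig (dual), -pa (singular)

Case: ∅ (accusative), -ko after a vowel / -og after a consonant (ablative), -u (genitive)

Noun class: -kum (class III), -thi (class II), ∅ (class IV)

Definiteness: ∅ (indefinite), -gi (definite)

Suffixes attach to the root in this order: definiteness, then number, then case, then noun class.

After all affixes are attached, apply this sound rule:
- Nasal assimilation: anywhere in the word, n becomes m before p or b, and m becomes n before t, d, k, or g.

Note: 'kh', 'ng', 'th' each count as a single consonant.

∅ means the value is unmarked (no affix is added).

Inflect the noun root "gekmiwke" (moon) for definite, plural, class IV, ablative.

Attach definiteness definite -gi → gekmiwkegi.
Attach number plural -mig → gekmiwkegimig.
Attach case ablative -og (after consonant 'g') → gekmiwkegimigog.
noun class = class IV: zero marking, form stays gekmiwkegimigog.
Nasal assimilation: no change.

gekmiwkegimigog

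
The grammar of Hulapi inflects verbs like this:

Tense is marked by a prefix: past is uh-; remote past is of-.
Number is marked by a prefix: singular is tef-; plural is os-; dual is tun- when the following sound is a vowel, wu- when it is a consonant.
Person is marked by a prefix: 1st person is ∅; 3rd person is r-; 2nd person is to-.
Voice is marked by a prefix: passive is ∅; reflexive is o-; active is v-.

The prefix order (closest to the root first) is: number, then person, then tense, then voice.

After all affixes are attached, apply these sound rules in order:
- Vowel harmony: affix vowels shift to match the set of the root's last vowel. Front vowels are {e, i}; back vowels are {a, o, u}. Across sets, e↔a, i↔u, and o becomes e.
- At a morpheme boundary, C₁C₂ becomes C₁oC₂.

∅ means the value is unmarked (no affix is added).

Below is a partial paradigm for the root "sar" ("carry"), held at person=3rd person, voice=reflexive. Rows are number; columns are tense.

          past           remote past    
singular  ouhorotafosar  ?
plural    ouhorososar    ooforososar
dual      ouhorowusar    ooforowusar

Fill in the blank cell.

ooforotafosar

Attach number singular tef- → tefsar.
Attach person 3rd person r- → rtefsar.
Attach tense remote past of- → ofrtefsar.
Attach voice reflexive o- → oofrtefsar.
Apply vowel harmony: oofrtefsar → oofrtafsar.
Apply epenthesis: oofrtafsar → ooforotafosar.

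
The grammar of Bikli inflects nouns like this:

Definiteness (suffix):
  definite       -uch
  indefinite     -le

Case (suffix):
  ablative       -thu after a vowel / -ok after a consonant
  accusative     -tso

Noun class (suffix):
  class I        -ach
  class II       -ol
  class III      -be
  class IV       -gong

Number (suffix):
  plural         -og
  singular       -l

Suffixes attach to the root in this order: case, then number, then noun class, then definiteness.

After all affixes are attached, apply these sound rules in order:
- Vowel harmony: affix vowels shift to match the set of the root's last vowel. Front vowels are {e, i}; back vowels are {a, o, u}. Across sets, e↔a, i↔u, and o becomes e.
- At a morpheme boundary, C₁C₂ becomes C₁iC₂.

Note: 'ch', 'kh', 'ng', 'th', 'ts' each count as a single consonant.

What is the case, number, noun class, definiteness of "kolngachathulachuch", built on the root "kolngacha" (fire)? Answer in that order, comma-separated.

ablative, singular, class I, definite

Segment: kolngacha-thu-l-ach-uch.
case: -thu/ok → ablative.
number: -l → singular.
noun class: -ach → class I.
definiteness: -uch → definite.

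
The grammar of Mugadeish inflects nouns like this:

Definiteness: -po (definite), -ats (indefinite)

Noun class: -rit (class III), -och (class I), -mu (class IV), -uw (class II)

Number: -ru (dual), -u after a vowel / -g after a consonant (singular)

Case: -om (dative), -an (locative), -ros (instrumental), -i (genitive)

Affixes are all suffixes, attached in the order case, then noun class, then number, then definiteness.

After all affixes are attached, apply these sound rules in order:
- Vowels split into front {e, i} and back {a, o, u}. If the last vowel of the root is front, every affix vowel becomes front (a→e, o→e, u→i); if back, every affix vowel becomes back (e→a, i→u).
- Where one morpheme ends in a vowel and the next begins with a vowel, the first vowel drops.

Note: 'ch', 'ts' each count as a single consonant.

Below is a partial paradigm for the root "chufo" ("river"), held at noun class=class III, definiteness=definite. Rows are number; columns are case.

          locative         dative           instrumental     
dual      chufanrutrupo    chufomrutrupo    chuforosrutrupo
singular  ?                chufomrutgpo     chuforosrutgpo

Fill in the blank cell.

chufanrutgpo

Attach case locative -an → chufoan.
Attach noun class class III -rit → chufoanrit.
Attach number singular -g (after consonant 't') → chufoanritg.
Attach definiteness definite -po → chufoanritgpo.
Apply vowel harmony: chufoanritgpo → chufoanrutgpo.
Apply vowel deletion: chufoanrutgpo → chufanrutgpo.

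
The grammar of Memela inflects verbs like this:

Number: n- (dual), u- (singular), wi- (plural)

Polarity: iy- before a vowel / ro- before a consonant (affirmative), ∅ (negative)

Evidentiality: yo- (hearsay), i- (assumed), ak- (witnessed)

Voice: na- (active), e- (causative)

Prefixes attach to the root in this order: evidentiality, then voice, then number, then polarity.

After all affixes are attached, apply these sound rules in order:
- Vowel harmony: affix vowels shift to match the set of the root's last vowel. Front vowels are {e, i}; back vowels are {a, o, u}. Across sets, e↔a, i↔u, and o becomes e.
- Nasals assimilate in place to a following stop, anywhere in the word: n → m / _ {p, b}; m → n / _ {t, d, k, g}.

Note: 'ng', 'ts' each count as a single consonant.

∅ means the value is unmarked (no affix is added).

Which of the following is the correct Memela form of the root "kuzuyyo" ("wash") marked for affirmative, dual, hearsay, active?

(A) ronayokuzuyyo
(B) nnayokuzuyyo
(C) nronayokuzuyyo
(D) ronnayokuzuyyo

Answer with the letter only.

D

Attach evidentiality hearsay yo- → yokuzuyyo.
Attach voice active na- → nayokuzuyyo.
Attach number dual n- → nnayokuzuyyo.
Attach polarity affirmative ro- (before consonant 'n') → ronnayokuzuyyo.
Vowel harmony: no change.
Nasal assimilation: no change.
So the correct form is ronnayokuzuyyo, option (D).
(C) nronayokuzuyyo is wrong: it has the affixes in the wrong order.
(B) nnayokuzuyyo is wrong: it uses negative instead of affirmative for polarity.
(A) ronayokuzuyyo is wrong: it uses causative instead of active for voice.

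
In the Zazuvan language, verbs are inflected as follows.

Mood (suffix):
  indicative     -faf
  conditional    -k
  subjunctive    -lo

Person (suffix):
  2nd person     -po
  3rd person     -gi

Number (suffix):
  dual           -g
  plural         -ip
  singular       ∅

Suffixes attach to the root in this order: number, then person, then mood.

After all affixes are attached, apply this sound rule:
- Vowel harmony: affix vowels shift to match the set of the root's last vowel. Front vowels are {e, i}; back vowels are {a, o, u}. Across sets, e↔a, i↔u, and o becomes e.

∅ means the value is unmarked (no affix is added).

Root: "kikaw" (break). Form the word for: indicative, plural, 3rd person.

Attach number plural -ip → kikawip.
Attach person 3rd person -gi → kikawipgi.
Attach mood indicative -faf → kikawipgifaf.
Apply vowel harmony: kikawipgifaf → kikawupgufaf.

kikawupgufaf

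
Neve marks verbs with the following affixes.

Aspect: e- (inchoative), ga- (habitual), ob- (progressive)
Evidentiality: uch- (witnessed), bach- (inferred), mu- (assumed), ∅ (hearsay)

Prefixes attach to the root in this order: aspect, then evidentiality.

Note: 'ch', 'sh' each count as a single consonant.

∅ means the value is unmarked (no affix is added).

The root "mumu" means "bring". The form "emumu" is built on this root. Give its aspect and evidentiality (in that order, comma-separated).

Segment: e-mumu.
aspect: e- → inchoative.
evidentiality: ∅ → hearsay.

inchoative, hearsay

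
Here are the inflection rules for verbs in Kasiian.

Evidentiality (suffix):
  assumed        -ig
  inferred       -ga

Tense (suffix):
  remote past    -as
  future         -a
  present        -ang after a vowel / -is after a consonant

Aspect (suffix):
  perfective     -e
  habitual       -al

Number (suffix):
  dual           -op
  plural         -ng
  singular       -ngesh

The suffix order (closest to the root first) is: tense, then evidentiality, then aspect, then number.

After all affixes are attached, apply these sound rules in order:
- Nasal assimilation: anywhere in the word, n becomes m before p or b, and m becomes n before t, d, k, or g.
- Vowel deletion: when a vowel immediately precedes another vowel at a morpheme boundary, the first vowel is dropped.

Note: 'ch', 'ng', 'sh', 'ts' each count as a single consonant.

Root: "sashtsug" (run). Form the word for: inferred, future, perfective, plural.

sashtsugageng

Attach tense future -a → sashtsuga.
Attach evidentiality inferred -ga → sashtsugaga.
Attach aspect perfective -e → sashtsugagae.
Attach number plural -ng → sashtsugagaeng.
Nasal assimilation: no change.
Apply vowel deletion: sashtsugagaeng → sashtsugageng.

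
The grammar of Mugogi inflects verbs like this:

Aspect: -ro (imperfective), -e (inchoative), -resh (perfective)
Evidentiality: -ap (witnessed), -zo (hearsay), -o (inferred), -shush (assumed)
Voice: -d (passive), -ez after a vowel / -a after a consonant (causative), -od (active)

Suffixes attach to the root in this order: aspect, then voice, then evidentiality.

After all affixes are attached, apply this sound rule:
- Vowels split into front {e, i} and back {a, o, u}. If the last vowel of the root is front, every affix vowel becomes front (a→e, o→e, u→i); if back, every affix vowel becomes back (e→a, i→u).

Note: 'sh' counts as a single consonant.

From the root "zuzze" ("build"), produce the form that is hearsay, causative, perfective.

zuzzeresheze

Attach aspect perfective -resh → zuzzeresh.
Attach voice causative -a (after consonant 'sh') → zuzzeresha.
Attach evidentiality hearsay -zo → zuzzereshazo.
Apply vowel harmony: zuzzereshazo → zuzzeresheze.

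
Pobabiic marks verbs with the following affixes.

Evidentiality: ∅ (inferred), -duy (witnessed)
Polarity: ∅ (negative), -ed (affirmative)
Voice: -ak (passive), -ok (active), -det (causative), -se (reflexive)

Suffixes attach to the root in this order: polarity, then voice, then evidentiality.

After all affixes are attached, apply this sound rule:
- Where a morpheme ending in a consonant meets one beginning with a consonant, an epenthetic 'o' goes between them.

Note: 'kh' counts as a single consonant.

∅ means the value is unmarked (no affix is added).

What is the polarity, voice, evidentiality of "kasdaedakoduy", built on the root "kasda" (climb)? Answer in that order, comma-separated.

Segment: kasda-ed-ak-duy.
polarity: -ed → affirmative.
voice: -ak → passive.
evidentiality: -duy → witnessed.

affirmative, passive, witnessed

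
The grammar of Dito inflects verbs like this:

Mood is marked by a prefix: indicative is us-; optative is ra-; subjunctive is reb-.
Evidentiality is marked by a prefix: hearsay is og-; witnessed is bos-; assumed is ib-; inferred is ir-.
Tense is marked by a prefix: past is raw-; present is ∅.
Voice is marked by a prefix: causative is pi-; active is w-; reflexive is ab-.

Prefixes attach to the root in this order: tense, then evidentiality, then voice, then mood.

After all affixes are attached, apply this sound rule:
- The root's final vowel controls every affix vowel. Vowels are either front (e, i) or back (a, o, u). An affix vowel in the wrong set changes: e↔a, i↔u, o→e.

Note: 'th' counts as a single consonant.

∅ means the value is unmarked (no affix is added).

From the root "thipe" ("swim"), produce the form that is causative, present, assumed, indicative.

tense = present: zero marking, form stays thipe.
Attach evidentiality assumed ib- → ibthipe.
Attach voice causative pi- → piibthipe.
Attach mood indicative us- → uspiibthipe.
Apply vowel harmony: uspiibthipe → ispiibthipe.

ispiibthipe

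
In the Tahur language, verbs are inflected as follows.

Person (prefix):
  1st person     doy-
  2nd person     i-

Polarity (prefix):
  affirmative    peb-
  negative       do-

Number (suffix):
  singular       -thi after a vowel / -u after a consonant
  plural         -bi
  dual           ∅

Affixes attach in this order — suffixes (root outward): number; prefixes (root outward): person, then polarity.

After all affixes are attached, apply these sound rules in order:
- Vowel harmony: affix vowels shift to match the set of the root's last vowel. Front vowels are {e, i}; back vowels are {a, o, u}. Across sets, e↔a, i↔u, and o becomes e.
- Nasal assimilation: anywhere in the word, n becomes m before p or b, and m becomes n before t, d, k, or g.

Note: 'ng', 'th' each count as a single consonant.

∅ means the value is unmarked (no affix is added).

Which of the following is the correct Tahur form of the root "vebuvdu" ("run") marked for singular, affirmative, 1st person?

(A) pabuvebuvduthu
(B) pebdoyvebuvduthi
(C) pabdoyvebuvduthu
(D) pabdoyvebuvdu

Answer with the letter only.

Attach person 1st person doy- → doyvebuvdu.
Attach polarity affirmative peb- → pebdoyvebuvdu.
Attach number singular -thi (after vowel 'u') → pebdoyvebuvduthi.
Apply vowel harmony: pebdoyvebuvduthi → pabdoyvebuvduthu.
Nasal assimilation: no change.
So the correct form is pabdoyvebuvduthu, option (C).
(A) pabuvebuvduthu is wrong: it uses 2nd person instead of 1st person for person.
(D) pabdoyvebuvdu is wrong: it uses dual instead of singular for number.
(B) pebdoyvebuvduthi is wrong: it fails to apply the sound rule(s).

C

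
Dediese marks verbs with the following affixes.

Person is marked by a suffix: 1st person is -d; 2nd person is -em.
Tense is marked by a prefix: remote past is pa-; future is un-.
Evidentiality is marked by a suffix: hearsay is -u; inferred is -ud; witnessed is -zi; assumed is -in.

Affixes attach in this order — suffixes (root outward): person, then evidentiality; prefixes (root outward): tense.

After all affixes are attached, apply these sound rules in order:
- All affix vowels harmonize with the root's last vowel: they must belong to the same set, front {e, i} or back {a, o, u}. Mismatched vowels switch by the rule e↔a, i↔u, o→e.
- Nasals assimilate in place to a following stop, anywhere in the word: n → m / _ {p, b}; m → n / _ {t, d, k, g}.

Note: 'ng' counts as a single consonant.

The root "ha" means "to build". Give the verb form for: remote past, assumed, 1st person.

Attach person 1st person -d → had.
Attach evidentiality assumed -in → hadin.
Attach tense remote past pa- → pahadin.
Apply vowel harmony: pahadin → pahadun.
Nasal assimilation: no change.

pahadun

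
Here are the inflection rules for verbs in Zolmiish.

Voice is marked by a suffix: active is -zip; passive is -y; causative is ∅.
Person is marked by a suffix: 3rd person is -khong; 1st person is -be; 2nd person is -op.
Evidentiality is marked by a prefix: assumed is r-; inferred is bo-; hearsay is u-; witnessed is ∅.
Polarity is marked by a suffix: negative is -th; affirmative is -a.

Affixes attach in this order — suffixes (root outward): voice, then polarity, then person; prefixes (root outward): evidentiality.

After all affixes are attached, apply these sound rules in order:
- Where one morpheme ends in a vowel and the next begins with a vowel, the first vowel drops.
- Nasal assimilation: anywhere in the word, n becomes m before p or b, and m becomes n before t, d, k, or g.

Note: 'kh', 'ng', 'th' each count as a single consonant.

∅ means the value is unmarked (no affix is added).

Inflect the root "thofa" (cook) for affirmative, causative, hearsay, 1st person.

uthofabe

Attach evidentiality hearsay u- → uthofa.
voice = causative: zero marking, form stays uthofa.
Attach polarity affirmative -a → uthofaa.
Attach person 1st person -be → uthofaabe.
Apply vowel deletion: uthofaabe → uthofabe.
Nasal assimilation: no change.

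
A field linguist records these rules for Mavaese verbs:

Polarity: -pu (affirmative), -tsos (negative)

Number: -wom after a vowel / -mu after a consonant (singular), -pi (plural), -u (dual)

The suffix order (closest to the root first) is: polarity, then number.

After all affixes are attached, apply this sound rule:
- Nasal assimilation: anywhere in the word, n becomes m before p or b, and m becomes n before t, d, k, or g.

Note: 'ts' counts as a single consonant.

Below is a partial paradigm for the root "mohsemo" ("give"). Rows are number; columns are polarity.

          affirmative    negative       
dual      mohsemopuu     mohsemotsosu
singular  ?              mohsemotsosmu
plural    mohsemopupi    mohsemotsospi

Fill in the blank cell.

Attach polarity affirmative -pu → mohsemopu.
Attach number singular -wom (after vowel 'u') → mohsemopuwom.
Nasal assimilation: no change.

mohsemopuwom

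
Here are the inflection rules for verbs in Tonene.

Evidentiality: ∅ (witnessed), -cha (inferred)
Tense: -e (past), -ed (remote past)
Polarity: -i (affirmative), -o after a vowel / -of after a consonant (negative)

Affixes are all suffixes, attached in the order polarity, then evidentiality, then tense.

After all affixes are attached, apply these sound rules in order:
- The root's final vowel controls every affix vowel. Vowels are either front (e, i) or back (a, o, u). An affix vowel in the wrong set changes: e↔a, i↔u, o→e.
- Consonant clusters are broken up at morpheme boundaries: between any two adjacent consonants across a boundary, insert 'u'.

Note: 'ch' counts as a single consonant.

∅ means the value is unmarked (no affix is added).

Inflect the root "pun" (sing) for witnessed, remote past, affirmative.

Attach polarity affirmative -i → puni.
evidentiality = witnessed: zero marking, form stays puni.
Attach tense remote past -ed → punied.
Apply vowel harmony: punied → punuad.
Epenthesis: no change.

punuad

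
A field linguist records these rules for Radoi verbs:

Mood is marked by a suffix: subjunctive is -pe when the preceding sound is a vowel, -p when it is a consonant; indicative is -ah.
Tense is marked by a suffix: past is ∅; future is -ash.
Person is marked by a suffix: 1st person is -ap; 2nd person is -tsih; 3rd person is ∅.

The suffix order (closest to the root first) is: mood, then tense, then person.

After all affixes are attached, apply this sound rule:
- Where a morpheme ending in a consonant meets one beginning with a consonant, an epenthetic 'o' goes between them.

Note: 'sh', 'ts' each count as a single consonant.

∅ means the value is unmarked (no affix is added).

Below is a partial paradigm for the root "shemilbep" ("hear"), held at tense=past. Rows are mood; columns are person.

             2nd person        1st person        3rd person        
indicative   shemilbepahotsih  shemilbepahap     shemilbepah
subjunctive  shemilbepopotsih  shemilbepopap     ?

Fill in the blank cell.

shemilbepop

Attach mood subjunctive -p (after consonant 'p') → shemilbepp.
tense = past: zero marking, form stays shemilbepp.
person = 3rd person: zero marking, form stays shemilbepp.
Apply epenthesis: shemilbepp → shemilbepop.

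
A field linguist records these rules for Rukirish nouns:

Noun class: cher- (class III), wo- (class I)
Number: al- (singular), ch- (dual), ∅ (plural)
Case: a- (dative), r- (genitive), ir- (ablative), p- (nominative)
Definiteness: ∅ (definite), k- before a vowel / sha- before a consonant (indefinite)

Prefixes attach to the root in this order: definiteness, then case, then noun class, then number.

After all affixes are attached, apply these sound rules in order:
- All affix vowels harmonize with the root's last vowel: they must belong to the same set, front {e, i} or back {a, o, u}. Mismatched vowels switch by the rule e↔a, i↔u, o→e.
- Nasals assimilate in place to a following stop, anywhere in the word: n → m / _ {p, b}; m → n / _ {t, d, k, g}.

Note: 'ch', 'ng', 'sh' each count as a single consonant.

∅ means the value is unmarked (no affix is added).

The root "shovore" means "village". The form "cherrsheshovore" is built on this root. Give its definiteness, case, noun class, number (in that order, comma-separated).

indefinite, genitive, class III, plural

Segment: cher-r-sha-shovore.
definiteness: k/sha- → indefinite.
case: r- → genitive.
noun class: cher- → class III.
number: ∅ → plural.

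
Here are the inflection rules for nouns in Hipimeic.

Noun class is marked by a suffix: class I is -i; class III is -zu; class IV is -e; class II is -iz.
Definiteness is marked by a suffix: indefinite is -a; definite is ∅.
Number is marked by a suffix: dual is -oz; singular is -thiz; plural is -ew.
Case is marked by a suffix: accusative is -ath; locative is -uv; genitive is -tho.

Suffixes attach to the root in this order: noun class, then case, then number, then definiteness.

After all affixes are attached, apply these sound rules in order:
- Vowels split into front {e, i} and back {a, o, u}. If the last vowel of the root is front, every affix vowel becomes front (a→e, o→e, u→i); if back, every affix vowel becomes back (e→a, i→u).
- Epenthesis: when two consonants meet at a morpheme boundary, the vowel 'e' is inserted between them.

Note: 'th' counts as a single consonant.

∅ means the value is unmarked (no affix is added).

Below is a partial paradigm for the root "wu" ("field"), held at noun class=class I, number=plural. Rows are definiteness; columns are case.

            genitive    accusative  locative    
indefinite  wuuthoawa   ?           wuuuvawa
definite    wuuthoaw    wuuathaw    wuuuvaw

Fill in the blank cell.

Attach noun class class I -i → wui.
Attach case accusative -ath → wuiath.
Attach number plural -ew → wuiathew.
Attach definiteness indefinite -a → wuiathewa.
Apply vowel harmony: wuiathewa → wuuathawa.
Epenthesis: no change.

wuuathawa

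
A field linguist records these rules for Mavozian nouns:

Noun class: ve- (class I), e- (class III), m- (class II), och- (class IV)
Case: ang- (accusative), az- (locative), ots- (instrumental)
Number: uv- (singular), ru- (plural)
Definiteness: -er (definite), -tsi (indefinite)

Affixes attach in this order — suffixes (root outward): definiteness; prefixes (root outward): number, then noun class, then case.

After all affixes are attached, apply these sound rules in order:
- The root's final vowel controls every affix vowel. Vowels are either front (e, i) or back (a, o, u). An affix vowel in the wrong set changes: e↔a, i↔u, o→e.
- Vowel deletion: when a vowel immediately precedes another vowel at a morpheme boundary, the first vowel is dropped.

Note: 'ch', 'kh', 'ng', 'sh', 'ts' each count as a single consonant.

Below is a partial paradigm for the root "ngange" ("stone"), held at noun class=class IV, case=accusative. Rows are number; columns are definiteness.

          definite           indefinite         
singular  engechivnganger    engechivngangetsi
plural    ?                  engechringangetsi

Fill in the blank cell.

engechringanger

Attach number plural ru- → rungange.
Attach noun class class IV och- → ochrungange.
Attach case accusative ang- → angochrungange.
Attach definiteness definite -er → angochrungangeer.
Apply vowel harmony: angochrungangeer → engechringangeer.
Apply vowel deletion: engechringangeer → engechringanger.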